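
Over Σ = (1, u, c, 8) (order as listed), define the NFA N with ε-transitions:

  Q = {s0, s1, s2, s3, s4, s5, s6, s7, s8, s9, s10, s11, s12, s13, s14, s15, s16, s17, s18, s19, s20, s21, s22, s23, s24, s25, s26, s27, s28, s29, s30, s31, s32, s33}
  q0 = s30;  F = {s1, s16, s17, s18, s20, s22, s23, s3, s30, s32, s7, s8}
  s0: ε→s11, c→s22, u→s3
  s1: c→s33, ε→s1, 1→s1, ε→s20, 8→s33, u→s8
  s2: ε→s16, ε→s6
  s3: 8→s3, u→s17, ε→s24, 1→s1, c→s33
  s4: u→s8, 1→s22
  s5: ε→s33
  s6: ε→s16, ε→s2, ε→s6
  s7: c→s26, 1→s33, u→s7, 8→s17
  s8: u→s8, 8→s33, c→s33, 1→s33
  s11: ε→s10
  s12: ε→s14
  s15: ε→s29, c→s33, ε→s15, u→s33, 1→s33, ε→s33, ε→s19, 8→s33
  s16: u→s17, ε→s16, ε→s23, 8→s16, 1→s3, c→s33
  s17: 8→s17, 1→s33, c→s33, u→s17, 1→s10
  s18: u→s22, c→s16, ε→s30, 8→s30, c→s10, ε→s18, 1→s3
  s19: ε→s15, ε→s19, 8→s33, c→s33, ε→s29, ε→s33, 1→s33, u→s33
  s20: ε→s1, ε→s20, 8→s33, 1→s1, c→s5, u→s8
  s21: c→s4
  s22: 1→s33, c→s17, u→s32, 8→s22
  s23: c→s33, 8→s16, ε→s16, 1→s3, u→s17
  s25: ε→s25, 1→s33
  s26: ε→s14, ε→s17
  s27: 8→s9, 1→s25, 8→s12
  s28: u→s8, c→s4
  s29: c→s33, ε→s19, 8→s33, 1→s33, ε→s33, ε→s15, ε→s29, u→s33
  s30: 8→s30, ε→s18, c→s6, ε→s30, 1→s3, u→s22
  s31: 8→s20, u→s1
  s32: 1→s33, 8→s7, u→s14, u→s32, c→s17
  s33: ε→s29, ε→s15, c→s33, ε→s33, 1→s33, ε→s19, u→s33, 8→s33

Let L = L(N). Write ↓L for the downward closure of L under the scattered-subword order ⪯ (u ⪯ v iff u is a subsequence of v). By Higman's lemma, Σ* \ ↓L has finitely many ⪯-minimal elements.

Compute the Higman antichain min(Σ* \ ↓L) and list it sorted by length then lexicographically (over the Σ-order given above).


|Q|=34, |F|=12, |δ|=120 (40 ε).
min D↑ (10 st, q0=0, F={6}): 0:1→1,u→2,c→3,8→0 1:1→4,u→5,c→6,8→1 2:1→6,u→7,c→5,8→2 3:1→1,u→5,c→6,8→3 4:1→4,u→8,c→6,8→6 5:1→6,u→5,c→6,8→5 6:1→6,u→6,c→6,8→6 7:1→6,u→7,c→5,8→9 8:1→6,u→8,c→6,8→6 9:1→6,u→9,c→5,8→5 [Hopcroft].
'1c': |S_i|=[23, 12, 5] end={s15,s19,s29,s33,s5} rej; 2/2 del acc.
'u1': N↓-sim [23, 12, 5] end={s10,s15,s19,s29,s33} ∉↓L; 2/2 single-dels accept.
'cc': run [23, 18, 5] end={s15,s19,s29,s33,s5} rej; 2/2 del acc.
'118': N↓-sim [23, 12, 9, 4] end={s15,s19,s29,s33} ∉↓L; 3/3 del acc.
'uu88c': N↓-sim [23, 12, 11, 9, 6, 4] end={s15,s19,s29,s33} — reject; 5/5 del acc.
5 minimals (antichain).

Antichain: [1c, u1, cc, 118, uu88c].


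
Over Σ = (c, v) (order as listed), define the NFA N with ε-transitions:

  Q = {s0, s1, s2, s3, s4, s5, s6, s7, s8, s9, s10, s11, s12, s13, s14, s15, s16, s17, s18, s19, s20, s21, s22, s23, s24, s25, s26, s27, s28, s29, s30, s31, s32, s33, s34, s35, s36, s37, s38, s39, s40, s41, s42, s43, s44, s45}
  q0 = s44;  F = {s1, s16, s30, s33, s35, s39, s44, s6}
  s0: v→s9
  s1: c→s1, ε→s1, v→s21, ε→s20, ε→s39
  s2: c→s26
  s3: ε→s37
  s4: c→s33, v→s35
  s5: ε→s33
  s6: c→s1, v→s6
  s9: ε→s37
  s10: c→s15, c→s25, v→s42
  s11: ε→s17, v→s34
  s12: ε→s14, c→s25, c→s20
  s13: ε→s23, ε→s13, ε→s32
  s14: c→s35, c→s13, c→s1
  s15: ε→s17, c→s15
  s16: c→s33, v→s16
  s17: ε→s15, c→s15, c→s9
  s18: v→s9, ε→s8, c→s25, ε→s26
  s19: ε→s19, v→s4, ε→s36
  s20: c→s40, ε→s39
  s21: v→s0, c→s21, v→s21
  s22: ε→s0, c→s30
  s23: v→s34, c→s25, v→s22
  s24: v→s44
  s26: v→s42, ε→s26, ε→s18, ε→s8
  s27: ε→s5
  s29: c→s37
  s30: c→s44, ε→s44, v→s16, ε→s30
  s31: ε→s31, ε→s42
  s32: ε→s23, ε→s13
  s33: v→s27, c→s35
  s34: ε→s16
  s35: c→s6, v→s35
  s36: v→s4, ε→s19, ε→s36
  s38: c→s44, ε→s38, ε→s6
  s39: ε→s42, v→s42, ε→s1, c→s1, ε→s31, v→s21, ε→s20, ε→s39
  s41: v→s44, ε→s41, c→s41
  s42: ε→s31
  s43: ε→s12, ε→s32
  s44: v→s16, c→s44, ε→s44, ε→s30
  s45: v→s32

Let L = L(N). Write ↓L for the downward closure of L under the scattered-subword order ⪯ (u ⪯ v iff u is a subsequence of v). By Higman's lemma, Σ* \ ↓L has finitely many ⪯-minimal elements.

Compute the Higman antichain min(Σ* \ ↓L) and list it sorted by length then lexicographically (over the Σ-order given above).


|Q|=46, |F|=8, |δ|=97 (45 ε).
min D↑ (7 st, q0=0, F={6}): 0:c→0,v→1 1:c→2,v→1 2:c→3,v→2 3:c→4,v→3 4:c→5,v→4 5:c→5,v→6 6:c→6,v→6.
'vccccv': N↓-sim [18, 16, 15, 12, 11, 10, 6] end={s0,s21,s31,s37,s42,s9} rej; 6/6 single-dels accept.
1 minimals (antichain).

Antichain: [vccccv].


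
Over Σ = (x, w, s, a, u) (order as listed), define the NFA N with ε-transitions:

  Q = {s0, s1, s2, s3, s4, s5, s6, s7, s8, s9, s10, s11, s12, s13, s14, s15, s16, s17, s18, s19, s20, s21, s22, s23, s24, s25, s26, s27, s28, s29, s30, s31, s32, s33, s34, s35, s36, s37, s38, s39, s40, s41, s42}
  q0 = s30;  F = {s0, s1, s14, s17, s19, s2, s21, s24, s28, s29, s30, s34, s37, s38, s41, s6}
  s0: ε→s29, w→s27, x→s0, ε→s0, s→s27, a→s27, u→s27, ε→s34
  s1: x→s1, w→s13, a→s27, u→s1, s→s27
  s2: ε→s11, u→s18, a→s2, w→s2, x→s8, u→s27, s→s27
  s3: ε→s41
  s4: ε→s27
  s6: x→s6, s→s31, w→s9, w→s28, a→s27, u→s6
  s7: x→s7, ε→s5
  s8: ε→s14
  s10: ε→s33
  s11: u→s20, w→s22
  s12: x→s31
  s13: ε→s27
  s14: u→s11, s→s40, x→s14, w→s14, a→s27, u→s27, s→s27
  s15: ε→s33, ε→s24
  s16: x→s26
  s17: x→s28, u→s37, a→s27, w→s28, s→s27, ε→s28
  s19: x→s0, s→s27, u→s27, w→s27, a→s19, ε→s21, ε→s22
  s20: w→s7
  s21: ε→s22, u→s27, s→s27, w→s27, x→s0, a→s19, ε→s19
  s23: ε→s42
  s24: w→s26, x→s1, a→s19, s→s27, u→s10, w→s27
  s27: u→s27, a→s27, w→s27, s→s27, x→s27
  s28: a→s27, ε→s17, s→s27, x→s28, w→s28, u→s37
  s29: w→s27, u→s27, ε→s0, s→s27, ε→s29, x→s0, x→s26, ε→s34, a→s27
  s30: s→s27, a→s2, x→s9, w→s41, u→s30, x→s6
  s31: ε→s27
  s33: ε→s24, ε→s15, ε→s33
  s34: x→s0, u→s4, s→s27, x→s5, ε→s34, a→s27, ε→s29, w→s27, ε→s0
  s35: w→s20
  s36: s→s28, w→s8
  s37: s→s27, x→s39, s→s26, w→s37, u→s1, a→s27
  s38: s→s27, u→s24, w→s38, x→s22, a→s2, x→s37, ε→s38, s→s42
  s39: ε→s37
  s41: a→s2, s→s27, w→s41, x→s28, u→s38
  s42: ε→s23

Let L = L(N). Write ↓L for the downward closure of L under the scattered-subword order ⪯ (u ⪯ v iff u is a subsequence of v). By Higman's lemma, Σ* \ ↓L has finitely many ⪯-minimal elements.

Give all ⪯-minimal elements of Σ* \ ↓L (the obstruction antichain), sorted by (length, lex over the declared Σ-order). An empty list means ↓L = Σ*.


Antichain: [s, xa, au, wuuw].

|Q|=43, |F|=16, |δ|=137 (32 ε).
min D↑ (13 st, q0=0, F={3}): 0:x→1,w→2,s→3,a→4,u→0 1:x→1,w→5,s→3,a→3,u→1 2:x→5,w→2,s→3,a→4,u→6 3:x→3,w→3,s→3,a→3,u→3 4:x→7,w→4,s→3,a→4,u→3 5:x→5,w→5,s→3,a→3,u→8 6:x→8,w→6,s→3,a→4,u→9 7:x→7,w→7,s→3,a→3,u→3 8:x→8,w→8,s→3,a→3,u→10 9:x→10,w→3,s→3,a→11,u→9 10:x→10,w→3,s→3,a→3,u→10 11:x→12,w→3,s→3,a→11,u→3 12:x→12,w→3,s→3,a→3,u→3.
's': run [36, 6] end={s23,s26,s27,s31,s40,s42} rej; 1/1 del acc.
'xa': run [36, 23, 1] end={s27} ∉↓L; 2/2 single-dels accept.
'au': run [36, 18, 8] end={s11,s18,s20,s22,s27,s4,s5,s7} — reject; 2/2 single-dels accept.
'wuuw': run [36, 33, 29, 20, 6] end={s13,s22,s26,s27,s5,s7} ∉↓L; 4/4 single-dels accept.
4 obstructions.


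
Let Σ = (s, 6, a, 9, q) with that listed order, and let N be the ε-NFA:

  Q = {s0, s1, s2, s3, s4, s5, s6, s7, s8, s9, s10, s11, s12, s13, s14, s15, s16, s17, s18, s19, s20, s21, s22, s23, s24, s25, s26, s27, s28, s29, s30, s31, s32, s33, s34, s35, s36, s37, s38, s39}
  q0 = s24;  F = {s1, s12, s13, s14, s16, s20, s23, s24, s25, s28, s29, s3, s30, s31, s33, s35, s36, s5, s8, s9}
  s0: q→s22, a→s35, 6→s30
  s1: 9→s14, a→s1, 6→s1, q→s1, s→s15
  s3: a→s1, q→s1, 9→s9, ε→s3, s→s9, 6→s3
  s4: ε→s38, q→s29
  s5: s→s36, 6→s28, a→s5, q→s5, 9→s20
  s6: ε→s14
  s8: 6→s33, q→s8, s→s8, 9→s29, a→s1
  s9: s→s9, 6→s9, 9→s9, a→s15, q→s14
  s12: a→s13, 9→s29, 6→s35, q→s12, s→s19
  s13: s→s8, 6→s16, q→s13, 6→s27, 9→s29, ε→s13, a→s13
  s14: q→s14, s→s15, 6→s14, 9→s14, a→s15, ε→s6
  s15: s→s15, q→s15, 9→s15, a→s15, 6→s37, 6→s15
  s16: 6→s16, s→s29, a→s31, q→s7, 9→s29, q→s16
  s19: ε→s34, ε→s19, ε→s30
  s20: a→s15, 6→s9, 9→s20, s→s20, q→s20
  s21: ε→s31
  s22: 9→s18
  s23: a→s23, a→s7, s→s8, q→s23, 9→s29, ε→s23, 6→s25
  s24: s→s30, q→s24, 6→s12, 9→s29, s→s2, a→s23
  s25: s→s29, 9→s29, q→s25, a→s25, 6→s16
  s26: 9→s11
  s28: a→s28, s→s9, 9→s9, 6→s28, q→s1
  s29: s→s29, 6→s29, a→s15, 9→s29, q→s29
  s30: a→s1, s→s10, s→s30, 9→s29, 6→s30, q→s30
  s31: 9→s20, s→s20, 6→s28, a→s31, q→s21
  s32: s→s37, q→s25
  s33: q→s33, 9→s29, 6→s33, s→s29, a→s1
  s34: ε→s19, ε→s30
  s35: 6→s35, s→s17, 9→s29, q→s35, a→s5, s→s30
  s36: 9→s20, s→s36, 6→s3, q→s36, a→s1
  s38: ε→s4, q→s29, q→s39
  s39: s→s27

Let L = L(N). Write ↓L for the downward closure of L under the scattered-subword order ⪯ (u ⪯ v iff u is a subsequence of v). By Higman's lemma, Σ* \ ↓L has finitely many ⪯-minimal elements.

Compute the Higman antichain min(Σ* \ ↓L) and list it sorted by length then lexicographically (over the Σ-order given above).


|Q|=40, |F|=20, |δ|=136 (13 ε).
min D↑ (21 st, q0=0, F={10}): 0:s→1,6→2,a→3,9→4,q→0 1:s→1,6→1,a→5,9→4,q→1 2:s→1,6→6,a→7,9→4,q→2 3:s→8,6→9,a→3,9→4,q→3 4:s→4,6→4,a→10,9→4,q→4 5:s→10,6→5,a→5,9→11,q→5 6:s→1,6→6,a→12,9→4,q→6 7:s→8,6→13,a→7,9→4,q→7 8:s→8,6→14,a→5,9→4,q→8 9:s→4,6→13,a→9,9→4,q→9 10:s→10,6→10,a→10,9→10,q→10 11:s→10,6→11,a→10,9→11,q→11 12:s→15,6→16,a→12,9→17,q→12 13:s→4,6→13,a→18,9→4,q→13 14:s→4,6→14,a→5,9→4,q→14 15:s→15,6→19,a→5,9→17,q→15 16:s→20,6→16,a→16,9→20,q→5 17:s→17,6→20,a→10,9→17,q→17 18:s→17,6→16,a→18,9→17,q→18 19:s→20,6→19,a→5,9→20,q→5 20:s→20,6→20,a→10,9→20,q→11 [Hopcroft].
'9a': |S_i|=[31, 7, 2] end={s15,s37} ∉↓L; 2/2 single-dels accept.
'sas': N↓-sim [31, 18, 5, 2] end={s15,s37} rej; 3/3 single-dels accept.
'a6sa': |S_i|=[31, 22, 17, 7, 2] end={s15,s37} rej; 4/4 del acc.
'66a6qs': N↓-sim [31, 28, 22, 13, 8, 5, 2] end={s15,s37} ∉↓L; 6/6 single-dels accept.
4 minimals (antichain).

A = [9a, sas, a6sa, 66a6qs].


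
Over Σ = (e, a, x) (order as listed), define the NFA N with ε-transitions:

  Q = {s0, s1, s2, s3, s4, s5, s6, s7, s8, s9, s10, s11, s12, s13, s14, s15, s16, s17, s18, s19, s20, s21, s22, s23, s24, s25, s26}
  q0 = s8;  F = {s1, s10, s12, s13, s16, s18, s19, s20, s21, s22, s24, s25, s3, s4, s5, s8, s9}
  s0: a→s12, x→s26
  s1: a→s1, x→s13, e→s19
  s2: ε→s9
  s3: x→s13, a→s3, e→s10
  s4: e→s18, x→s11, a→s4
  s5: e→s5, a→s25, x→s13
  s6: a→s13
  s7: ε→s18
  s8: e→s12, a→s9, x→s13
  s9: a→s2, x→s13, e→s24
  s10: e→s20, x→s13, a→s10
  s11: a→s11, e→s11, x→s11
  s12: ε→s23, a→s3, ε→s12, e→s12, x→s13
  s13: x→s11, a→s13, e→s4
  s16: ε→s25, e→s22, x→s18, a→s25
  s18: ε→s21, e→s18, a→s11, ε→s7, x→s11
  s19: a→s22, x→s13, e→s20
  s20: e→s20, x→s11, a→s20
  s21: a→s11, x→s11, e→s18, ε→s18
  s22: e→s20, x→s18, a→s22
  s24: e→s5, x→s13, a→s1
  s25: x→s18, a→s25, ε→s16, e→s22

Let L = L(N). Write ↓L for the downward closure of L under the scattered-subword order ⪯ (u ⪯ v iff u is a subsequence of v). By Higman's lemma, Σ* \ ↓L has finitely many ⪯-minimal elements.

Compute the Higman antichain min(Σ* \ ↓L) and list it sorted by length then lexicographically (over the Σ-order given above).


min(Σ*\↓L) = [xx, xeea, eaeex, aeeaxa].

|Q|=27, |F|=17, |δ|=66 (9 ε).
min D↑ (16 st, q0=0, F={7}): 0:e→1,a→2,x→3 1:e→1,a→4,x→3 2:e→5,a→2,x→3 3:e→6,a→3,x→7 4:e→8,a→4,x→3 5:e→9,a→10,x→3 6:e→11,a→6,x→7 7:e→7,a→7,x→7 8:e→12,a→8,x→3 9:e→9,a→13,x→3 10:e→14,a→10,x→3 11:e→11,a→7,x→7 12:e→12,a→12,x→7 13:e→15,a→13,x→11 14:e→12,a→15,x→3 15:e→12,a→15,x→11.
'xx': N↓-sim [21, 6, 1] end={s11} — reject; 2/2 single-dels accept.
'xeea': |S_i|=[21, 6, 5, 4, 1] end={s11} rej; 4/4 single-dels accept.
'eaeex': run [21, 18, 14, 10, 6, 1] end={s11} — reject; 5/5 del acc.
'aeeaxa': N↓-sim [21, 18, 15, 12, 10, 4, 1] end={s11} rej; 6/6 single-dels accept.
4 minimals (antichain).


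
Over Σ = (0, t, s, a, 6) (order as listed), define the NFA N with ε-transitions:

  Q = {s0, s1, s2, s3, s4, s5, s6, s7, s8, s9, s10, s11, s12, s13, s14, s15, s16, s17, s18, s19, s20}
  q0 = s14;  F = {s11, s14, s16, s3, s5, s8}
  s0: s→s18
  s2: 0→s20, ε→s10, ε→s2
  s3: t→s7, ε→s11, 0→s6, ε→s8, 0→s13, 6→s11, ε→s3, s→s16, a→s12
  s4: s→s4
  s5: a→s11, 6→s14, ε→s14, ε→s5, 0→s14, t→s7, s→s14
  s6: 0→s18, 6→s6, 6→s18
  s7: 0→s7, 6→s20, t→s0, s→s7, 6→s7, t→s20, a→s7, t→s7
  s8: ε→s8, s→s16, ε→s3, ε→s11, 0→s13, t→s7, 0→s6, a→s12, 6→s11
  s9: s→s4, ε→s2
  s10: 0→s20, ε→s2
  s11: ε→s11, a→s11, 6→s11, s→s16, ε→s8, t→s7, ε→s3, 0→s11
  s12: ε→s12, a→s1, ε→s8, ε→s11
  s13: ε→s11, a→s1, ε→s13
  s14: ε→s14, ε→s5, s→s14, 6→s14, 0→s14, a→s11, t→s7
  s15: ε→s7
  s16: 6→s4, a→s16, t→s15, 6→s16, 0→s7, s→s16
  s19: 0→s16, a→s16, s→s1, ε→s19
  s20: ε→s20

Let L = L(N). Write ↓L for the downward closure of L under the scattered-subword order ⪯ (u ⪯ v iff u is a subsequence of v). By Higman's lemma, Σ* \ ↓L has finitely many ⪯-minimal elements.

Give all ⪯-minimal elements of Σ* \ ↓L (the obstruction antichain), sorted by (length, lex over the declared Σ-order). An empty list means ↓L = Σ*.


|Q|=21, |F|=6, |δ|=79 (25 ε).
min D↑ (4 st, q0=0, F={1}): 0:0→0,t→1,s→0,a→2,6→0 1:0→1,t→1,s→1,a→1,6→1 2:0→2,t→1,s→3,a→2,6→2 3:0→1,t→1,s→3,a→3,6→3 [Hopcroft].
't': |S_i|=[16, 5] end={s0,s15,s18,s20,s7} ∉↓L; 1/1 deletions ∈↓L.
'as0': run [16, 14, 7, 4] end={s0,s18,s20,s7} ∉↓L; 3/3 deletions ∈↓L.
2 obstructions.

min(Σ*\↓L) = [t, as0].


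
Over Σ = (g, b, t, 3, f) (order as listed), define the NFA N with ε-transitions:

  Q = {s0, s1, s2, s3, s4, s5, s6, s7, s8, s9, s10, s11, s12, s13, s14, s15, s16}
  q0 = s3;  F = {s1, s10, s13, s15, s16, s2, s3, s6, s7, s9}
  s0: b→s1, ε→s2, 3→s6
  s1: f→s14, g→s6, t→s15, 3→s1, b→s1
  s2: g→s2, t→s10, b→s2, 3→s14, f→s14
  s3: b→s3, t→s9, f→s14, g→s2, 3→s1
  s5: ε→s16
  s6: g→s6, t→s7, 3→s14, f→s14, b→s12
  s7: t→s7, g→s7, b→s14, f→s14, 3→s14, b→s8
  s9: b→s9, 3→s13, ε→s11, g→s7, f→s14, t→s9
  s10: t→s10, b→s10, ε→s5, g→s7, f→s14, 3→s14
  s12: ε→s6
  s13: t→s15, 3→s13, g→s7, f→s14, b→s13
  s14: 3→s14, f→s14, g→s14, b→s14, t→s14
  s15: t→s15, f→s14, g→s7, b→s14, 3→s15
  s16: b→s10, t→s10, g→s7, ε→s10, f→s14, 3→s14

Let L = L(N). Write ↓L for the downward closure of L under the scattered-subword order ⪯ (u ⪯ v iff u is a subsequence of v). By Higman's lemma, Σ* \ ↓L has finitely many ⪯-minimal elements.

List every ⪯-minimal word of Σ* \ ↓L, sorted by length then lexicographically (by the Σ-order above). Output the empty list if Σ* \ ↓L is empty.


A = [f, g3, tgb, 3tb].

|Q|=17, |F|=10, |δ|=64 (6 ε).
min D↑ (10 st, q0=0, F={4}): 0:g→1,b→0,t→2,3→3,f→4 1:g→1,b→1,t→5,3→4,f→4 2:g→6,b→2,t→2,3→7,f→4 3:g→8,b→3,t→9,3→3,f→4 4:g→4,b→4,t→4,3→4,f→4 5:g→6,b→5,t→5,3→4,f→4 6:g→6,b→4,t→6,3→4,f→4 7:g→6,b→7,t→9,3→7,f→4 8:g→8,b→8,t→6,3→4,f→4 9:g→6,b→4,t→9,3→9,f→4 (ε-aug+det+¬).
'f': |S_i|=[15, 1] end={s14} — reject; 1/1 deletions ∈↓L.
'g3': |S_i|=[15, 9, 1] end={s14} rej; 2/2 deletions ∈↓L.
'tgb': |S_i|=[15, 10, 3, 2] end={s14,s8} ∉↓L; 3/3 single-dels accept.
'3tb': N↓-sim [15, 8, 4, 2] end={s14,s8} rej; 3/3 del acc.
4 obstructions.


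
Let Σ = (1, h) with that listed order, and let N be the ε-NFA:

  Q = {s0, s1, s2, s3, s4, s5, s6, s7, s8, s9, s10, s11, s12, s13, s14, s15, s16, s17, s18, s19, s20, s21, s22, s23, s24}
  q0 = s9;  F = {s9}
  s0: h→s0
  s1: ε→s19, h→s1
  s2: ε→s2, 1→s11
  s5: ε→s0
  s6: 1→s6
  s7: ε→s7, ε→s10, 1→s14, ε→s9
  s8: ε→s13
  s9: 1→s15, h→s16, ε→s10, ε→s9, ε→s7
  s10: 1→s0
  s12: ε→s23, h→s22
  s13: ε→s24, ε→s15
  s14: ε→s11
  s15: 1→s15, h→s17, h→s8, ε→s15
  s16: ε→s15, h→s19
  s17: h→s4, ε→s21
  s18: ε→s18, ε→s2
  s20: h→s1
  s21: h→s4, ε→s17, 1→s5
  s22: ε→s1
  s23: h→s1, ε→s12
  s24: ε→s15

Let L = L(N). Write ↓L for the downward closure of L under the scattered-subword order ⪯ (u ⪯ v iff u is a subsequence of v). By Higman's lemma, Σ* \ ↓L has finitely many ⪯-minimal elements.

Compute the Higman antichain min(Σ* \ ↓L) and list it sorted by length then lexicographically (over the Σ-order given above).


|Q|=25, |F|=1, |δ|=41 (23 ε).
min D↑ (2 st, q0=0, F={1}): 0:1→1,h→1 1:1→1,h→1.
'1': run [16, 11] end={s0,s11,s13,s14,s15,s17,s21,s24,s4,s5,s8} — reject; 1/1 del acc.
'h': run [16, 11] end={s0,s13,s15,s16,s17,s19,s21,s24,s4,s5,s8} — reject; 1/1 del acc.
2 minimals (antichain).

A = [1, h].


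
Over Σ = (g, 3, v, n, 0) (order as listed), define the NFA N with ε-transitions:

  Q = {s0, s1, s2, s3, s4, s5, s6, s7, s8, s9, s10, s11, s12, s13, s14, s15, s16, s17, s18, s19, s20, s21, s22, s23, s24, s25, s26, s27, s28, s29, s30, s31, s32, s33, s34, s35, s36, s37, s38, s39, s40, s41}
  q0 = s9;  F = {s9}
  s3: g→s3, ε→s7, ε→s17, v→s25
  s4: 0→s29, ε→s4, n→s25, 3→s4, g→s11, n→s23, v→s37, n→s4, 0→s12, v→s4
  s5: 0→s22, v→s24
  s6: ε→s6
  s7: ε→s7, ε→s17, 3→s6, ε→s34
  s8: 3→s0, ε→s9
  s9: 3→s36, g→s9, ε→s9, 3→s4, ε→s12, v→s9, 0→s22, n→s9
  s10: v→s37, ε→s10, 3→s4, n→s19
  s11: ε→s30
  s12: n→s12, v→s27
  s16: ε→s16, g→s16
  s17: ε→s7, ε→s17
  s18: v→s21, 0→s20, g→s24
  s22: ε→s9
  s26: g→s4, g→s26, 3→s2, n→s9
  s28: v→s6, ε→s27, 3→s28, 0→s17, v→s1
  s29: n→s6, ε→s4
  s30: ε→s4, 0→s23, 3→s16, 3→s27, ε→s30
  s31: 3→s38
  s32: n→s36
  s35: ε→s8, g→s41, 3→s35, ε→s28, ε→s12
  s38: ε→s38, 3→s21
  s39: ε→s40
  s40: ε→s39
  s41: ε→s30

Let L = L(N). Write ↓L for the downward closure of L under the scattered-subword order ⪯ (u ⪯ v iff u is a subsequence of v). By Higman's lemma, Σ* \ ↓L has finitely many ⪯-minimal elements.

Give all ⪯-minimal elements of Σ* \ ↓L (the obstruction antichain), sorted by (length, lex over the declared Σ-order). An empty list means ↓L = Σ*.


|Q|=42, |F|=1, |δ|=74 (27 ε).
min D↑ (2 st, q0=0, F={1}): 0:g→0,3→1,v→0,n→0,0→0 1:g→1,3→1,v→1,n→1,0→1 (ε-aug+det+¬).
'3': |S_i|=[14, 12] end={s11,s12,s16,s23,s25,s27,s29,s30,s36,s37,s4,s6} ∉↓L; 1/1 deletions ∈↓L.
1 words, ⪯-incomp.

min(Σ*\↓L) = [3].


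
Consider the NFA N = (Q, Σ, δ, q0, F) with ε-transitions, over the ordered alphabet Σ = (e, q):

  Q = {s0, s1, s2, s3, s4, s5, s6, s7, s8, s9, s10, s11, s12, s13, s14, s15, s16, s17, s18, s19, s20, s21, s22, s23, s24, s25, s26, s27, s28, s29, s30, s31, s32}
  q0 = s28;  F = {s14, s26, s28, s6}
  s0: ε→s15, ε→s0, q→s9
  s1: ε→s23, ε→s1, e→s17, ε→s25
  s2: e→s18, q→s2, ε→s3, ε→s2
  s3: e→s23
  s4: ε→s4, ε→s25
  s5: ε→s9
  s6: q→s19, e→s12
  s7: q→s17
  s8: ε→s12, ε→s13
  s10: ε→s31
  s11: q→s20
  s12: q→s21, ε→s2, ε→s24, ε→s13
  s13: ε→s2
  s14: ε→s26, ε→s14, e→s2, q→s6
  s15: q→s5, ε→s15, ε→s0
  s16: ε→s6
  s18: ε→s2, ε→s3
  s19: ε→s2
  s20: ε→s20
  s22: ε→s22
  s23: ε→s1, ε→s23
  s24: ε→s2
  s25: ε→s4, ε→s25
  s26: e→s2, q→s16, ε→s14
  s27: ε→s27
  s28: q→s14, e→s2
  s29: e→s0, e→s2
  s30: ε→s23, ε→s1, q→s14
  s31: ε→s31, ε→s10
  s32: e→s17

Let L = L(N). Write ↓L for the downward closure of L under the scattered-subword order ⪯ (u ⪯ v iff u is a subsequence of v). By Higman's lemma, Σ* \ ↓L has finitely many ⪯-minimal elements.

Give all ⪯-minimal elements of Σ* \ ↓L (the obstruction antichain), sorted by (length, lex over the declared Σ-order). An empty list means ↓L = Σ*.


|Q|=33, |F|=4, |δ|=59 (38 ε).
min D↑ (4 st, q0=0, F={1}): 0:e→1,q→2 1:e→1,q→1 2:e→1,q→3 3:e→1,q→1.
'e': run [18, 12] end={s1,s12,s13,s17,s18,s2,s21,s23,s24,s25,s3,s4} rej; 1/1 single-dels accept.
'qqq': |S_i|=[18, 17, 15, 10] end={s1,s17,s18,s19,s2,s21,s23,s25,s3,s4} — reject; 3/3 del acc.
2 words, ⪯-incomp.

Antichain: [e, qqq].


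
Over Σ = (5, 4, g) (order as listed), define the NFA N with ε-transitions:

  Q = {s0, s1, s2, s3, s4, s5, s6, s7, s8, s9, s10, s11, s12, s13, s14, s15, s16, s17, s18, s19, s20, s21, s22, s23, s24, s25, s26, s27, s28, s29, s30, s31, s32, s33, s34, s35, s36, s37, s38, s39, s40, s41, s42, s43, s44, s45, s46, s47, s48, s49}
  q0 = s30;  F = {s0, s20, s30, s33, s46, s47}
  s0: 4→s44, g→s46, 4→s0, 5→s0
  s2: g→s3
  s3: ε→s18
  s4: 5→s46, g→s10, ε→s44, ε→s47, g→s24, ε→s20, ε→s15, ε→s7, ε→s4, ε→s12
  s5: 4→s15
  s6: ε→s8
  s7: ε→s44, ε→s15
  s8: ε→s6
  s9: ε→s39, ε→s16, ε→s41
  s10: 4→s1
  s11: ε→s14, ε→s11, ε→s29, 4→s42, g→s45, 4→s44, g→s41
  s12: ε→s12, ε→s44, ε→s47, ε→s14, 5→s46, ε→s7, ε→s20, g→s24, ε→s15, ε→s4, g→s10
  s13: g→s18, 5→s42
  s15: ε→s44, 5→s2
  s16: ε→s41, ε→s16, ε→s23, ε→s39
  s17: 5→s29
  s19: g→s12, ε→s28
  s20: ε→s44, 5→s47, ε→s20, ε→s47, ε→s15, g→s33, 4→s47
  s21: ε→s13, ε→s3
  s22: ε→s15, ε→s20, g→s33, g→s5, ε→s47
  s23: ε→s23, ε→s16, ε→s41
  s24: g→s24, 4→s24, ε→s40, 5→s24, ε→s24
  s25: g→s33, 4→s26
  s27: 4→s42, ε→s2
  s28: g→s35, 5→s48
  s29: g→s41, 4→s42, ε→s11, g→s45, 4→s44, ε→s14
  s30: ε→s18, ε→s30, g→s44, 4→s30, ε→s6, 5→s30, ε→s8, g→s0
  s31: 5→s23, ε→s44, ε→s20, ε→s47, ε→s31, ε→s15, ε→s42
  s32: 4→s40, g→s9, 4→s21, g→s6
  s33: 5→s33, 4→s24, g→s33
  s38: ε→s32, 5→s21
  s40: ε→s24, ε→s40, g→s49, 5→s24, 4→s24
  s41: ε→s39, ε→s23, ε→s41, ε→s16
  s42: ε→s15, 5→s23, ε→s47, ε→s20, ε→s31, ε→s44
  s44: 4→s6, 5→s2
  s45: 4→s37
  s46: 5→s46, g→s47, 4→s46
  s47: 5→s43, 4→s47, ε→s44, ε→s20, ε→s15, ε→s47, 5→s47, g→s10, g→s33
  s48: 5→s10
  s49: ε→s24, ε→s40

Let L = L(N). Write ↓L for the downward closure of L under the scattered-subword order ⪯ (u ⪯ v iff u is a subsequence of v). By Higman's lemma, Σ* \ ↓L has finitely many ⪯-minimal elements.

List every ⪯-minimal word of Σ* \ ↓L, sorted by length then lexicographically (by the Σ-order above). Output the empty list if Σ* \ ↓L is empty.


|Q|=50, |F|=6, |δ|=145 (77 ε).
min D↑ (6 st, q0=0, F={5}): 0:5→0,4→0,g→1 1:5→1,4→1,g→2 2:5→2,4→2,g→3 3:5→3,4→3,g→4 4:5→4,4→5,g→4 5:5→5,4→5,g→5 (ε-aug+det+¬).
'gggg4': |S_i|=[19, 18, 17, 16, 8, 4] end={s1,s24,s40,s49} ∉↓L; 5/5 deletions ∈↓L.
1 words, ⪯-incomp.

A = [gggg4].


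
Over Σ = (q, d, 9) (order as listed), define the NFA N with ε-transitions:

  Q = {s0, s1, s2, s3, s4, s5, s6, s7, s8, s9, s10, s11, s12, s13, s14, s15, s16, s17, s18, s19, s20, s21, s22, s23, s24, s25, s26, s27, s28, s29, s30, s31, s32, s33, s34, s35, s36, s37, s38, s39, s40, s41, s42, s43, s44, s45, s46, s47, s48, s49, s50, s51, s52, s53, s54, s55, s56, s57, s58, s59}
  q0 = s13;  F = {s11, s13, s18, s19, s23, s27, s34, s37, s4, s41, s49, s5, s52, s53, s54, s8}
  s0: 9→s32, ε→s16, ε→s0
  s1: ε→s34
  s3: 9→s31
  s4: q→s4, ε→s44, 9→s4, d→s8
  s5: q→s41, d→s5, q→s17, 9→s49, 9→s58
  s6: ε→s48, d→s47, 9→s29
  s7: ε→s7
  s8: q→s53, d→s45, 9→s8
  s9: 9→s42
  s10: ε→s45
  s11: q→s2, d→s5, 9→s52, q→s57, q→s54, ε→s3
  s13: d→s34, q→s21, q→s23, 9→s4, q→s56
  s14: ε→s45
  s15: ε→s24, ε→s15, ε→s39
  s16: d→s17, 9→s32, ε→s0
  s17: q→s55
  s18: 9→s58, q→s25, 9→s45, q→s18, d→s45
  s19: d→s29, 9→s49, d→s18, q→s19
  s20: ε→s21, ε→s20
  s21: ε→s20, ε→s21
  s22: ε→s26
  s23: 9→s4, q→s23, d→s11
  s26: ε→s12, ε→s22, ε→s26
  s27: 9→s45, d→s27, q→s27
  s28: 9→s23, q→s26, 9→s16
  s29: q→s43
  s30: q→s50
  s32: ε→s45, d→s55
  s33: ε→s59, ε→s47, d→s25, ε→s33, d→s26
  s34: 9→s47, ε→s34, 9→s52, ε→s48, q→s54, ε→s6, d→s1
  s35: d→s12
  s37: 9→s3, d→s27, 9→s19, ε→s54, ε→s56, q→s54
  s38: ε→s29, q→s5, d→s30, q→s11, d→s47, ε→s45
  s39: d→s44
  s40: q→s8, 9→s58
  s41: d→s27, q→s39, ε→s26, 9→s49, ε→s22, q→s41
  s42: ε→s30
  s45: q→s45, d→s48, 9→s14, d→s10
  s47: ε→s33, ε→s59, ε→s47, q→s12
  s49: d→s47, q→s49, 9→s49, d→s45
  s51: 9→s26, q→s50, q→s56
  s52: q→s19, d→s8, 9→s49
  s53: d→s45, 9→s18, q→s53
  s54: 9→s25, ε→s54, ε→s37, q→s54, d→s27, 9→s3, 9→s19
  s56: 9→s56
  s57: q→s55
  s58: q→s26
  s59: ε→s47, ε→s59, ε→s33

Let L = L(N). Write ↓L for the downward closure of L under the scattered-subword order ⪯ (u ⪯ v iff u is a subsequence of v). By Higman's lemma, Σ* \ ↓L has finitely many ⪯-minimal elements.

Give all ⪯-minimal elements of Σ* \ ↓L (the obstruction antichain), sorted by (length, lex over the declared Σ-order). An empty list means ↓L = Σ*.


min(Σ*\↓L) = [9dd, dqd9, d99d, qdd9d, 9dq99].

|Q|=60, |F|=16, |δ|=141 (43 ε).
min D↑ (16 st, q0=0, F={13}): 0:q→1,d→2,9→3 1:q→1,d→4,9→3 2:q→5,d→2,9→6 3:q→3,d→7,9→3 4:q→5,d→8,9→6 5:q→5,d→9,9→10 6:q→10,d→7,9→11 7:q→12,d→13,9→7 8:q→14,d→8,9→11 9:q→9,d→9,9→13 10:q→10,d→15,9→11 11:q→11,d→13,9→11 12:q→12,d→13,9→15 13:q→13,d→13,9→13 14:q→14,d→9,9→11 15:q→15,d→13,9→13 (ε-aug+det+¬).
'9dd': |S_i|=[43, 25, 17, 8] end={s10,s12,s14,s22,s25,s26,s45,s48} ∉↓L; 3/3 single-dels accept.
'dqd9': run [43, 38, 31, 17, 8] end={s10,s12,s14,s22,s26,s45,s48,s58} — reject; 4/4 del acc.
'd99d': N↓-sim [43, 38, 23, 18, 11] end={s10,s12,s14,s22,s25,s26,s33,s45,s47,s48,s59} ∉↓L; 4/4 del acc.
'qdd9d': N↓-sim [43, 39, 35, 25, 16, 11] end={s10,s12,s14,s22,s25,s26,s33,s45,s47,s48,s59} — reject; 5/5 deletions ∈↓L.
'9dq99': run [43, 25, 17, 12, 10, 8] end={s10,s12,s14,s22,s26,s45,s48,s58} — reject; 5/5 single-dels accept.
5 obstructions.


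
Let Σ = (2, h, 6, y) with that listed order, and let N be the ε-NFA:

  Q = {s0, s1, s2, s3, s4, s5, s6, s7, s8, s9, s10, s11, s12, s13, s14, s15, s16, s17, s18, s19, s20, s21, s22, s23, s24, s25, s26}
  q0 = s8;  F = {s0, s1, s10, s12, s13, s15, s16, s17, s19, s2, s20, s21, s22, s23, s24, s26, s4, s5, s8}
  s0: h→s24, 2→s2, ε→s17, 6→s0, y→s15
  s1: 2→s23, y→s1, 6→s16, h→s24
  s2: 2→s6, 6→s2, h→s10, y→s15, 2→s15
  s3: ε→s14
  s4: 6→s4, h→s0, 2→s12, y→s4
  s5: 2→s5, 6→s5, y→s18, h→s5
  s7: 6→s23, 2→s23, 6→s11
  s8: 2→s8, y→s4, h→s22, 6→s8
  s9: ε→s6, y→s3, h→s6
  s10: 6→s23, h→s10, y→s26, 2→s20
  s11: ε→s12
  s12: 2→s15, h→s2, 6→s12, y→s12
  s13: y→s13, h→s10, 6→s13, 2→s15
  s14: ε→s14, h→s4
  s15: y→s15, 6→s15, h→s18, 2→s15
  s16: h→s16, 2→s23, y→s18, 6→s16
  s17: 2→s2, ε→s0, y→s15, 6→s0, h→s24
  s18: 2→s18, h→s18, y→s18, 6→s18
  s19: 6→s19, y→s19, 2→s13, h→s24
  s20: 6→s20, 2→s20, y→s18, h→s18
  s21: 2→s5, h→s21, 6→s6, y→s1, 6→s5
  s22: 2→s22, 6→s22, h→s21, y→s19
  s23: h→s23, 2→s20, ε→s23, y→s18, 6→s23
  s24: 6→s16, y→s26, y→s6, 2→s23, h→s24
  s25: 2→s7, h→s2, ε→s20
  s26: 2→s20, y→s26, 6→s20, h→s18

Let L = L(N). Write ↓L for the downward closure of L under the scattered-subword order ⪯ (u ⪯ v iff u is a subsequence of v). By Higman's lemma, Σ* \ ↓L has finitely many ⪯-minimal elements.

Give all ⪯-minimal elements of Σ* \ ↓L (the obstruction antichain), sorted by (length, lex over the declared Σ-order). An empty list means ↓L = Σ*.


|Q|=27, |F|=19, |δ|=99 (8 ε).
min D↑ (19 st, q0=0, F={13}): 0:2→0,h→1,6→0,y→2 1:2→1,h→3,6→1,y→4 2:2→5,h→6,6→2,y→2 3:2→7,h→3,6→7,y→8 4:2→9,h→10,6→4,y→4 5:2→11,h→12,6→5,y→5 6:2→12,h→10,6→6,y→11 7:2→7,h→7,6→7,y→13 8:2→14,h→10,6→15,y→8 9:2→11,h→16,6→9,y→9 10:2→14,h→10,6→15,y→17 11:2→11,h→13,6→11,y→11 12:2→11,h→16,6→12,y→11 13:2→13,h→13,6→13,y→13 14:2→18,h→14,6→14,y→13 15:2→14,h→15,6→15,y→13 16:2→18,h→16,6→14,y→17 17:2→18,h→13,6→18,y→17 18:2→18,h→13,6→18,y→13.
'hh2y': N↓-sim [21, 18, 11, 4, 1] end={s18} — reject; 4/4 del acc.
'hh6y': |S_i|=[21, 18, 11, 6, 1] end={s18} ∉↓L; 4/4 del acc.
'y22h': run [21, 17, 10, 4, 1] end={s18} ∉↓L; 4/4 del acc.
'yhyh': N↓-sim [21, 17, 12, 5, 1] end={s18} ∉↓L; 4/4 single-dels accept.
4 words, ⪯-incomp.

A = [hh2y, hh6y, y22h, yhyh].


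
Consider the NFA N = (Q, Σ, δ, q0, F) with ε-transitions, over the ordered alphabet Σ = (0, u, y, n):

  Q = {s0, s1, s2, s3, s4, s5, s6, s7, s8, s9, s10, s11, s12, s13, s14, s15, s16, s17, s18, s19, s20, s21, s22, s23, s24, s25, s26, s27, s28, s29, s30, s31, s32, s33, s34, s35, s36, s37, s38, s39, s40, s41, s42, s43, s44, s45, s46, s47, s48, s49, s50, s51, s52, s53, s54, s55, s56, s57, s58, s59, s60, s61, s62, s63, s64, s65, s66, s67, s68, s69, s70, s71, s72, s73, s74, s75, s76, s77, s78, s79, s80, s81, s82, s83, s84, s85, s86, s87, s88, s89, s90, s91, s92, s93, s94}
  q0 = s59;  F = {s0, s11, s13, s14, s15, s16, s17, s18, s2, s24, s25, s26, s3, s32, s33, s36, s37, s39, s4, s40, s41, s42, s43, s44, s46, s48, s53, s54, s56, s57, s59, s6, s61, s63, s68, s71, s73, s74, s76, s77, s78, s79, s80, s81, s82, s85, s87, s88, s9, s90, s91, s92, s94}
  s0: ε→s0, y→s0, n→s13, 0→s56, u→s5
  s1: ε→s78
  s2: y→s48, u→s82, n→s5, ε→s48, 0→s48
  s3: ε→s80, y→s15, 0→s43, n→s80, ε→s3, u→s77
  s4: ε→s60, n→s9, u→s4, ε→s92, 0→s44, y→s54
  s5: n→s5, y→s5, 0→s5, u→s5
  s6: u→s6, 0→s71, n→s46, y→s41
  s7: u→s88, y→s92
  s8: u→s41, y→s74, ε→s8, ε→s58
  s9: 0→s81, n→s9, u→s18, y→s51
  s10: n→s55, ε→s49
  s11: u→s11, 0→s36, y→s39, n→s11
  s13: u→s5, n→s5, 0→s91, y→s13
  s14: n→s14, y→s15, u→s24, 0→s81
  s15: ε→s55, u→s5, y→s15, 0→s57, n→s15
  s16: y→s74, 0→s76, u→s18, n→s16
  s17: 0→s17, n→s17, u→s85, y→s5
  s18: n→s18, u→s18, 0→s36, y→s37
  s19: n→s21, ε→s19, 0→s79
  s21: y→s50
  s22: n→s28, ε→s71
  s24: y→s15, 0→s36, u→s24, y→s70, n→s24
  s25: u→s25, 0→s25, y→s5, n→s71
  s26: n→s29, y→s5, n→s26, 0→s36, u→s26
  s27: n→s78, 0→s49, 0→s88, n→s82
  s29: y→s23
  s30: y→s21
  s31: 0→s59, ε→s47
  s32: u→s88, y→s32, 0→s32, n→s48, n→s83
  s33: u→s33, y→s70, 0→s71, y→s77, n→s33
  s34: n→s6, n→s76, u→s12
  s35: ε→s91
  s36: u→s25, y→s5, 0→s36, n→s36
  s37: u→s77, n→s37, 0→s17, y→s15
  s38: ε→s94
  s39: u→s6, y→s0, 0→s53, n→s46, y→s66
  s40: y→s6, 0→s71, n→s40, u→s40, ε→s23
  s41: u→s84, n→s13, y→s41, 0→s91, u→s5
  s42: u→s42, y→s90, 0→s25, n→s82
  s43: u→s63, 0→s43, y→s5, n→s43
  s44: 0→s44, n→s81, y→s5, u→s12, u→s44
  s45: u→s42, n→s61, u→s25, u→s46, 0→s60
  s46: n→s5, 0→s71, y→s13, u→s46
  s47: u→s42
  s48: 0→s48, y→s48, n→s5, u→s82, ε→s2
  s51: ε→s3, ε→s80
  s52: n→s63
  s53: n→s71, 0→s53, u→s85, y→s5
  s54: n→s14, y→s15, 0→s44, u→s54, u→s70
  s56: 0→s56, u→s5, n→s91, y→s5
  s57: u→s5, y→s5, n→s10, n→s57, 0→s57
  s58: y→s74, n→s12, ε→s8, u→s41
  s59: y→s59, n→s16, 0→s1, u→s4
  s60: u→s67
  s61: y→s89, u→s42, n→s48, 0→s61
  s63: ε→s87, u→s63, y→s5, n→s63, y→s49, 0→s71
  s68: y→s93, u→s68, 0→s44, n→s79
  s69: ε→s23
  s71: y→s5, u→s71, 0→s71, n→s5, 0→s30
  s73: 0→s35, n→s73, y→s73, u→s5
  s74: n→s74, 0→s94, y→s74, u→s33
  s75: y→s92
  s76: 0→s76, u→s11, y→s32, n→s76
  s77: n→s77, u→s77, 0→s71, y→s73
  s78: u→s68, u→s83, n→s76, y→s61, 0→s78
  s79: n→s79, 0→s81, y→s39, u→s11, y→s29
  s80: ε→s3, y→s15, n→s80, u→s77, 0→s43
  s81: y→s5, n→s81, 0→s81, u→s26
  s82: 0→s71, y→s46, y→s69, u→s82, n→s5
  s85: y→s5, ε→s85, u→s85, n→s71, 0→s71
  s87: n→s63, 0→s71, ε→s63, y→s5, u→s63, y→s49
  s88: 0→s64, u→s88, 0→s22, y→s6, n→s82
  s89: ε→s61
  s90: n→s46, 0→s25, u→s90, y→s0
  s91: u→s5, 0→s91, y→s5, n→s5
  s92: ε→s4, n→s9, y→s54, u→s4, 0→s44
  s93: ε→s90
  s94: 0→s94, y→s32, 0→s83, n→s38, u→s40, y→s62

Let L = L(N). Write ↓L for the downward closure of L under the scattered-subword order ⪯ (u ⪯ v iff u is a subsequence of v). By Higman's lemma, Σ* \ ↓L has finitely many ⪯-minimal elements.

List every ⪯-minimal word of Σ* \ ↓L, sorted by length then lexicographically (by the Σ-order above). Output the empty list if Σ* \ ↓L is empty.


min(Σ*\↓L) = [u0y, 0ynn, uyyu, nyu0n, nu0unn].

|Q|=95, |F|=53, |δ|=294 (29 ε).
min D↑ (50 st, q0=0, F={18}): 0:0→1,u→2,y→0,n→3 1:0→1,u→4,y→5,n→6 2:0→7,u→2,y→8,n→9 3:0→6,u→10,y→11,n→3 4:0→7,u→4,y→12,n→13 5:0→5,u→14,y→5,n→15 6:0→6,u→16,y→17,n→6 7:0→7,u→7,y→18,n→19 8:0→7,u→8,y→20,n→21 9:0→19,u→10,y→22,n→9 10:0→23,u→10,y→24,n→10 11:0→25,u→26,y→11,n→11 12:0→27,u→12,y→28,n→29 13:0→19,u→16,y→30,n→13 14:0→27,u→14,y→12,n→31 15:0→15,u→31,y→15,n→18 16:0→23,u→16,y→30,n→16 17:0→17,u→32,y→17,n→15 18:0→18,u→18,y→18,n→18 19:0→19,u→33,y→18,n→19 20:0→34,u→18,y→20,n→20 21:0→19,u→35,y→20,n→21 22:0→36,u→37,y→20,n→22 23:0→23,u→27,y→18,n→23 24:0→38,u→37,y→20,n→24 25:0→25,u→39,y→17,n→25 26:0→40,u→26,y→37,n→26 27:0→27,u→27,y→18,n→40 28:0→41,u→18,y→28,n→42 29:0→40,u→29,y→42,n→18 30:0→43,u→44,y→28,n→29 31:0→40,u→31,y→29,n→18 32:0→40,u→32,y→44,n→31 33:0→23,u→33,y→18,n→33 34:0→34,u→18,y→18,n→34 35:0→23,u→35,y→20,n→35 36:0→36,u→45,y→18,n→36 37:0→40,u→37,y→46,n→37 38:0→38,u→47,y→18,n→38 39:0→40,u→39,y→44,n→39 40:0→40,u→40,y→18,n→18 41:0→41,u→18,y→18,n→48 42:0→48,u→18,y→42,n→18 43:0→43,u→47,y→18,n→40 44:0→40,u→44,y→49,n→29 45:0→40,u→45,y→18,n→45 46:0→48,u→18,y→46,n→46 47:0→40,u→47,y→18,n→40 48:0→48,u→18,y→18,n→18 49:0→48,u→18,y→49,n→42.
'u0y': |S_i|=[80, 66, 29, 5] end={s21,s23,s49,s5,s50} rej; 3/3 single-dels accept.
'0ynn': |S_i|=[80, 59, 37, 15, 1] end={s5} ∉↓L; 4/4 single-dels accept.
'uyyu': N↓-sim [80, 66, 48, 19, 2] end={s5,s84} — reject; 4/4 deletions ∈↓L.
'nyu0n': |S_i|=[80, 64, 52, 28, 10, 2] end={s28,s5} ∉↓L; 5/5 single-dels accept.
'nu0unn': N↓-sim [80, 64, 46, 20, 7, 5, 1] end={s5} ∉↓L; 6/6 deletions ∈↓L.
5 minimals (antichain).


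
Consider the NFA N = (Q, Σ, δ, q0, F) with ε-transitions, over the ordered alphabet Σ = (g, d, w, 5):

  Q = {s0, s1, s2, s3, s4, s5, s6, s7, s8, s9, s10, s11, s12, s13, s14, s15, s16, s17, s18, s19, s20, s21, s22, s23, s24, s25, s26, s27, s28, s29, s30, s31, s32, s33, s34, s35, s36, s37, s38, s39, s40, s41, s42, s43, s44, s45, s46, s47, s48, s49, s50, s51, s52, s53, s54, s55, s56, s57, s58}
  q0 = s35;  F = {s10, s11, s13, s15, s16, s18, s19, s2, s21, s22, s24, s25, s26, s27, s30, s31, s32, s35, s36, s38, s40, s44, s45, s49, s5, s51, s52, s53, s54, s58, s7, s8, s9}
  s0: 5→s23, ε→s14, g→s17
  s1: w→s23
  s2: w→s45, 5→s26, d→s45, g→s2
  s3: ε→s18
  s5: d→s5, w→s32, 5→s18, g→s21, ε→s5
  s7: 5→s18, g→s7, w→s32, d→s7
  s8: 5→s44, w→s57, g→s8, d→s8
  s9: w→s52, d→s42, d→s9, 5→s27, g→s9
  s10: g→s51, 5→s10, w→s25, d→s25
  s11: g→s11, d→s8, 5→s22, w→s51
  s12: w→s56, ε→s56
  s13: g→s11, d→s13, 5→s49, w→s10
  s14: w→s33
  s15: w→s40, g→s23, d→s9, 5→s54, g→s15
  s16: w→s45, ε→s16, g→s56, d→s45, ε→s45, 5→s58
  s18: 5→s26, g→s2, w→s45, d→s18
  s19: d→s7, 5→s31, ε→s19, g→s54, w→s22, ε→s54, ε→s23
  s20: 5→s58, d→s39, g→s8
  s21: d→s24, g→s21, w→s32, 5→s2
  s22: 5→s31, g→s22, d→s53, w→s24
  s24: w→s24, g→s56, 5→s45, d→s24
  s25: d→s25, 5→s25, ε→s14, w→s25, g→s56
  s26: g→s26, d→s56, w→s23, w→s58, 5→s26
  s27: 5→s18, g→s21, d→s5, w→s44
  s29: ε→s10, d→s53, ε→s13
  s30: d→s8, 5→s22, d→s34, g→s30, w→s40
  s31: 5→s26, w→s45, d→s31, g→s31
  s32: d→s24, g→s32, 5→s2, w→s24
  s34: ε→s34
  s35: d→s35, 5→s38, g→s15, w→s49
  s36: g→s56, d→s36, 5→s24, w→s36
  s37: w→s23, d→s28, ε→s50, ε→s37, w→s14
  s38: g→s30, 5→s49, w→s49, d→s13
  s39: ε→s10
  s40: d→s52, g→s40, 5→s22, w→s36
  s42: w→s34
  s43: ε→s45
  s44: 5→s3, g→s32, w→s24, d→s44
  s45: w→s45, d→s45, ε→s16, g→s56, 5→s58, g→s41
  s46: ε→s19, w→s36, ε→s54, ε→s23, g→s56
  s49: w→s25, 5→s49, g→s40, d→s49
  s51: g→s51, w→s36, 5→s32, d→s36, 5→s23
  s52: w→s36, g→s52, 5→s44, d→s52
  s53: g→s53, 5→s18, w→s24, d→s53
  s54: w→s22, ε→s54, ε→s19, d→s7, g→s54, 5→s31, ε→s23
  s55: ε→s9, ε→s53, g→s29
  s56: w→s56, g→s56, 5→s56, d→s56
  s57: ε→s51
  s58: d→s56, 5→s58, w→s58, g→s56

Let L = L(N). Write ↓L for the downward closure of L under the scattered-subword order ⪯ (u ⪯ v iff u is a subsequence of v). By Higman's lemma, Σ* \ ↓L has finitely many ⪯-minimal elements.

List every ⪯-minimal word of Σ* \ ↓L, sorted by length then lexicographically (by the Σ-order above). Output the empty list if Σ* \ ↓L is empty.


|Q|=59, |F|=33, |δ|=185 (27 ε).
min D↑ (32 st, q0=0, F={16}): 0:g→1,d→0,w→2,5→3 1:g→1,d→4,w→5,5→6 2:g→5,d→2,w→7,5→2 3:g→8,d→9,w→2,5→2 4:g→4,d→4,w→10,5→11 5:g→5,d→10,w→12,5→13 6:g→6,d→14,w→13,5→15 7:g→16,d→7,w→7,5→7 8:g→8,d→17,w→5,5→13 9:g→18,d→9,w→19,5→2 10:g→10,d→10,w→12,5→20 11:g→21,d→22,w→20,5→23 12:g→16,d→12,w→12,5→24 13:g→13,d→25,w→24,5→15 14:g→14,d→14,w→26,5→23 15:g→15,d→15,w→27,5→28 16:g→16,d→16,w→16,5→16 17:g→17,d→17,w→29,5→20 18:g→18,d→17,w→29,5→13 19:g→29,d→7,w→7,5→19 20:g→26,d→20,w→24,5→23 21:g→21,d→24,w→26,5→30 22:g→21,d→22,w→26,5→23 23:g→30,d→23,w→27,5→28 24:g→16,d→24,w→24,5→27 25:g→25,d→25,w→24,5→23 26:g→26,d→24,w→24,5→30 27:g→16,d→27,w→27,5→31 28:g→28,d→16,w→31,5→28 29:g→29,d→12,w→12,5→26 30:g→30,d→27,w→27,5→28 31:g→16,d→16,w→31,5→31 (ε-aug+det+¬).
'wwg': |S_i|=[42, 27, 11, 2] end={s41,s56} rej; 3/3 single-dels accept.
'55wg': |S_i|=[42, 38, 25, 11, 2] end={s41,s56} rej; 4/4 del acc.
'g555d': N↓-sim [42, 34, 22, 11, 4, 1] end={s56} ∉↓L; 5/5 single-dels accept.
'5dwdg': run [42, 38, 33, 17, 10, 2] end={s41,s56} ∉↓L; 5/5 deletions ∈↓L.
'gd5gdg': run [42, 34, 27, 16, 11, 6, 2] end={s41,s56} — reject; 6/6 single-dels accept.
5 words, ⪯-incomp.

min(Σ*\↓L) = [wwg, 55wg, g555d, 5dwdg, gd5gdg].
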